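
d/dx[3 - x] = -1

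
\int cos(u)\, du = sin(u) + C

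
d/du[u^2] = 2*u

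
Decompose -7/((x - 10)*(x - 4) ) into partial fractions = 7/(6*(x - 4)) - 7/(6*(x - 10))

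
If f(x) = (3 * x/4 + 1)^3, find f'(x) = 81*x^2/64 + 27*x/8 + 9/4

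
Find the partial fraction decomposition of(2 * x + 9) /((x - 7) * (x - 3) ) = -15/(4*(x - 3)) + 23/(4*(x - 7))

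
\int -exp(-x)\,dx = exp(-x) + C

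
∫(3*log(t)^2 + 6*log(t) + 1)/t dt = (log(t) + 1)^3 - 2*log(t) + C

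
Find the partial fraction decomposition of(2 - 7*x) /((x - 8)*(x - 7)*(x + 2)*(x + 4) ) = -5/(44*(x + 4)) + 4/(45*(x + 2)) + 47/(99*(x - 7)) - 9/(20*(x - 8))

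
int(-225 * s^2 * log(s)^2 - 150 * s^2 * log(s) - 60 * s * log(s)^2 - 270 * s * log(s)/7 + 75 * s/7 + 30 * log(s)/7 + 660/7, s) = 3*(5*s + 2)*(-35*s^2*log(s)^2 + 5*s*log(s) + 42)/7 + C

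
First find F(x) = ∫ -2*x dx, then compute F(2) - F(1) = -3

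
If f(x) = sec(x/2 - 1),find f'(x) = tan(x/2 - 1)*sec(x/2 - 1)/2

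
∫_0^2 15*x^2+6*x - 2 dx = 48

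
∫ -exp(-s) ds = exp(-s) + C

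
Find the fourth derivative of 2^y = 2^y*log(2)^4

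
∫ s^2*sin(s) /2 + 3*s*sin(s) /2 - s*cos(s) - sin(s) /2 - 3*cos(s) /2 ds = (-s^2 - 3*s + 1)*cos(s)/2 + C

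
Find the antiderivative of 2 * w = w^2 + C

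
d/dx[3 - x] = -1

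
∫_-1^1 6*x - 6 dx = -12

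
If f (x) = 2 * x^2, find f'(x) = 4*x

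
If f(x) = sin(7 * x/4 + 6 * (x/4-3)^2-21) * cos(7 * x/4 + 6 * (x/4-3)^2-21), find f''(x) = -9*x^2*sin(3*x^2/4 - 29*x/2 + 66)/8 + 87*x*sin(3*x^2/4 - 29*x/2 + 66)/4 - 841*sin(3*x^2/4 - 29*x/2 + 66)/8 + 3*cos(3*x^2/4 - 29*x/2 + 66)/4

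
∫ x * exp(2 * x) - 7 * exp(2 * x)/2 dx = (x - 4)*exp(2*x)/2 + C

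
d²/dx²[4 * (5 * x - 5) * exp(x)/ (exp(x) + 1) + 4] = (-20*x*exp(2*x) + 20*x*exp(x) + 60*exp(2*x) + 20*exp(x))/(exp(3*x) + 3*exp(2*x) + 3*exp(x) + 1)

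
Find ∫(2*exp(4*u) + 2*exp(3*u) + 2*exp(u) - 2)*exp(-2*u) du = (exp(2*u) + exp(u) - 1)^2*exp(-2*u) + C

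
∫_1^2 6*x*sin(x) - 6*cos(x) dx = 6*cos(1) - 12*cos(2)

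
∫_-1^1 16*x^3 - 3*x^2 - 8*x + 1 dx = 0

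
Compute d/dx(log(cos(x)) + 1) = -tan(x)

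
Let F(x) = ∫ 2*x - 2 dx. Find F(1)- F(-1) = -4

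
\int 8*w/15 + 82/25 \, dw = 4*w^2/15 + 82*w/25 + C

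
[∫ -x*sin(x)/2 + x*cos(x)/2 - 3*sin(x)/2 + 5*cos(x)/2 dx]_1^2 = sqrt(2)*(-5*sin(pi/4 + 1)/2 + 3*sin(pi/4 + 2))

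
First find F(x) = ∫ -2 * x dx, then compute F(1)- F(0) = -1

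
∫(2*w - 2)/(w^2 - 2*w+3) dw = log((w - 1)^2 + 2) + C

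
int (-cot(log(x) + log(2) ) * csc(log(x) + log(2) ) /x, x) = csc(log(2*x)) + C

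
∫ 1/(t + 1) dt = log(t + 1) + C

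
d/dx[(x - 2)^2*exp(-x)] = (-x^2 + 6*x - 8)*exp(-x)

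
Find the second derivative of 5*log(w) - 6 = -5/w^2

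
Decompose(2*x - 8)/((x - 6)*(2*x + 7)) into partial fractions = 30/(19*(2*x + 7)) + 4/(19*(x - 6))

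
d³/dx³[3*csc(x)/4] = 3*(1 - 6/sin(x)^2)*cos(x)/(4*sin(x)^2)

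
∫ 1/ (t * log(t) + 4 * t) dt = log(log(t) + 4) + C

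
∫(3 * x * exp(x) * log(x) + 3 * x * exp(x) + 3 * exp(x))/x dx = 3*(log(x) + 1)*exp(x) + C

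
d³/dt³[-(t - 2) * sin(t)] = t*cos(t) + 3*sin(t) - 2*cos(t)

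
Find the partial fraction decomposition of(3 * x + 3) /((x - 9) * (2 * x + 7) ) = 3/(5*(2*x + 7)) + 6/(5*(x - 9))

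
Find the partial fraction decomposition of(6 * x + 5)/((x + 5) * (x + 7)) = 37/(2*(x + 7)) - 25/(2*(x + 5))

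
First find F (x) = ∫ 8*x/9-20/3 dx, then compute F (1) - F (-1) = -40/3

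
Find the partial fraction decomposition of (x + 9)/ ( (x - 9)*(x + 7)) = -1/(8*(x + 7)) + 9/(8*(x - 9))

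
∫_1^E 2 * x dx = -1 + exp(2)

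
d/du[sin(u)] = cos(u)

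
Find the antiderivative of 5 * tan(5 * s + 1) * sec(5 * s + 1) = sec(5*s + 1) + C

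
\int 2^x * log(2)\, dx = 2^x + C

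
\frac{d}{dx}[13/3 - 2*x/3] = -2/3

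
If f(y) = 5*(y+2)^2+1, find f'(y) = 10*y + 20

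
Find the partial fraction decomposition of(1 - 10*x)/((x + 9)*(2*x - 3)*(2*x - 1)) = 4/(19*(2*x - 1)) - 2/(3*(2*x - 3)) + 13/(57*(x + 9))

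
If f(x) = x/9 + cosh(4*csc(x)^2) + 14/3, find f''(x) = 24*cot(x)^2*sinh(4*csc(x)^2)*csc(x)^2 + 64*cot(x)^2*cosh(4*csc(x)^2)*csc(x)^4 + 8*sinh(4*csc(x)^2)*csc(x)^2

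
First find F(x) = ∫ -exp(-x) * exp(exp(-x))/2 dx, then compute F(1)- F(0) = -E/2 + exp(exp(-1))/2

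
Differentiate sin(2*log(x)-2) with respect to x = 2*cos(2*log(x) - 2)/x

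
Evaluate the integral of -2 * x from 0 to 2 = -4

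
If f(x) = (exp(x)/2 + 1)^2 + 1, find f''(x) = exp(2*x) + exp(x)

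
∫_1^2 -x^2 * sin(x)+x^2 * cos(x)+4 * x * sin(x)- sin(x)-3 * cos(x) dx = -sin(2) - cos(2) + 2*cos(1) + 2*sin(1)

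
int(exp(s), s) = exp(s) + C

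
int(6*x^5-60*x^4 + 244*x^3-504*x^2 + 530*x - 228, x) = x^6 - 12*x^5 + 61*x^4 - 168*x^3 + 265*x^2 - 228*x + C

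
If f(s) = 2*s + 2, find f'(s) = 2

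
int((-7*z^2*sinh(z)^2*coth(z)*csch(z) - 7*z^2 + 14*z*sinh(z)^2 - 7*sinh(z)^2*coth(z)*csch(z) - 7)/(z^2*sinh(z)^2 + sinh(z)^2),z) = 7*log(z^2 + 1) + 7/tanh(z) + 7/sinh(z) + C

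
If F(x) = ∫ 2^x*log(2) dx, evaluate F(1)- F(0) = 1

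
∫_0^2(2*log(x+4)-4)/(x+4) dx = -(-2 + log(4))^2 + (-2 + log(6))^2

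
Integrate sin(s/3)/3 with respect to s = -cos(s/3) + C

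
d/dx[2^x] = 2^x*log(2)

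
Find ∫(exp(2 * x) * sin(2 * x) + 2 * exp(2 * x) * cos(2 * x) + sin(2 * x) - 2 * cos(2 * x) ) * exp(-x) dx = 2*sin(2*x)*sinh(x) + C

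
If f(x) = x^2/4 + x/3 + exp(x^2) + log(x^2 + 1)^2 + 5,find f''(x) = (8*x^6*exp(x^2) + 20*x^4*exp(x^2) + x^4 + 16*x^2*exp(x^2) - 8*x^2*log(x^2 + 1) + 18*x^2 + 4*exp(x^2) + 8*log(x^2 + 1) + 1)/(2*x^4 + 4*x^2 + 2)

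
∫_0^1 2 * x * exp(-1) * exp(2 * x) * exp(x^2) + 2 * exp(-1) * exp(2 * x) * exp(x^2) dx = -exp(-1) + exp(2)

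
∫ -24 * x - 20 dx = -12*x^2 - 20*x + C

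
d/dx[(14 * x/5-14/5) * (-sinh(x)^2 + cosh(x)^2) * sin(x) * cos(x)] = 14*x*cos(2*x)/5 + 7*sin(2*x)/5 - 14*cos(2*x)/5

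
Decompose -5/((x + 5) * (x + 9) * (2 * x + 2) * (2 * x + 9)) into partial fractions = 20/(63*(2*x + 9)) + 5/(576*(x + 9)) - 5/(32*(x + 5)) - 5/(448*(x + 1))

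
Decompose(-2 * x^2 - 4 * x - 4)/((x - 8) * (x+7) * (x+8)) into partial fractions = -25/(4*(x + 8)) + 74/(15*(x + 7)) - 41/(60*(x - 8))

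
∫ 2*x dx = x^2 + C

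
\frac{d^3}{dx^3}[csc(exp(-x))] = (exp(2*x)*cos(exp(-x))/sin(exp(-x)) + 3*exp(x) - 6*exp(x)/sin(exp(-x))^2 - cos(exp(-x))/sin(exp(-x)) + 6*cos(exp(-x))/sin(exp(-x))^3)*exp(-3*x)/sin(exp(-x))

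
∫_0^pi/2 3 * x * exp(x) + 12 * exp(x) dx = -9 + 3*(pi/2 + 3)*exp(pi/2)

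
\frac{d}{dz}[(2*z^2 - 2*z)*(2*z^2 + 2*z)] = 16*z^3 - 8*z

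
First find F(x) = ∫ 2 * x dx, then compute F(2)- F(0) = 4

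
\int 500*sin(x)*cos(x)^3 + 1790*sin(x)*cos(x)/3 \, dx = (1645/3 - 125*sin(x)^2)*sin(x)^2 + C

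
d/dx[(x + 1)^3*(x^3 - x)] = 6*x^5 + 15*x^4 + 8*x^3 - 6*x^2 - 6*x - 1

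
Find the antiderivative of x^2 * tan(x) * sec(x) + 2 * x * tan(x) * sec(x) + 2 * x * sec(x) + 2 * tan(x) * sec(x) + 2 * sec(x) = ((x + 1)^2 + 1)*sec(x) + C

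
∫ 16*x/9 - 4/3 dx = 8*x^2/9 - 4*x/3 + C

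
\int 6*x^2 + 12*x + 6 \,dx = 2*x^3 + 6*x^2 + 6*x + C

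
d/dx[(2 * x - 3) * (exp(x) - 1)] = 2*x*exp(x) - exp(x) - 2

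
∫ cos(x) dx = sin(x) + C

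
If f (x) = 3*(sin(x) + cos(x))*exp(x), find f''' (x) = -12*exp(x)*sin(x)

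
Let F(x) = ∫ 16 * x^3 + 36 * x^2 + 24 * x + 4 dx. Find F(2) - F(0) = 216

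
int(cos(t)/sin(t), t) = log(-sin(t)) + C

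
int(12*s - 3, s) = 6*s^2 - 3*s + C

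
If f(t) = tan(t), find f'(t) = cos(t)^(-2)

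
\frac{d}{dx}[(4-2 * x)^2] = 8*x - 16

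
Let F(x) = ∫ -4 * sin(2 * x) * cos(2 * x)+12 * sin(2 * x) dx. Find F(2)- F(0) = -4 + (-3 + cos(4))^2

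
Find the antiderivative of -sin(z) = cos(z) + C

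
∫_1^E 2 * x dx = -1 + exp(2)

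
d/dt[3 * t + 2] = 3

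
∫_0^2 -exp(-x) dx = -1 + exp(-2)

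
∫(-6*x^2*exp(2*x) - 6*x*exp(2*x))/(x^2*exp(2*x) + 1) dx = -3*log(x^2*exp(2*x) + 1) + C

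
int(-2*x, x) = -x^2 + C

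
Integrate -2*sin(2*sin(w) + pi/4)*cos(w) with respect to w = cos(2*sin(w) + pi/4) + C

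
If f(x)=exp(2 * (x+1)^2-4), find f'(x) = 4*x*exp(2*x^2 + 4*x - 2) + 4*exp(2*x^2 + 4*x - 2)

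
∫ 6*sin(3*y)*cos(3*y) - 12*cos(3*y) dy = (sin(3*y) - 2)^2 + C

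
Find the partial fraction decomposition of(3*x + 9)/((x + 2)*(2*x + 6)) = 3/(2*(x + 2))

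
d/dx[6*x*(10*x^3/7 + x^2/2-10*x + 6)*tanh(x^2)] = 120*x^5/(7*cosh(x^2)^2) + 6*x^4/cosh(x^2)^2 + 240*x^3*tanh(x^2)/7 - 120*x^3/cosh(x^2)^2 + 9*x^2*tanh(x^2) + 72*x^2/cosh(x^2)^2 - 120*x*tanh(x^2) + 36*tanh(x^2)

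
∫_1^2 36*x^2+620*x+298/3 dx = 3340/3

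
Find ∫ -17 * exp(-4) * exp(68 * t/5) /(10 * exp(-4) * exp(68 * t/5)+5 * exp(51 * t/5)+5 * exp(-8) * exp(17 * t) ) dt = exp(4)/(exp(17*t/5) + exp(4)) + C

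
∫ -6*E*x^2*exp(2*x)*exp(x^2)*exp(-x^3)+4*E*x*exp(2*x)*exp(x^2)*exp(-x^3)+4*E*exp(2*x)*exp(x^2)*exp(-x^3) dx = 2*exp(-x^3 + x^2 + 2*x + 1) + C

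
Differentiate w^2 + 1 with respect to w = 2*w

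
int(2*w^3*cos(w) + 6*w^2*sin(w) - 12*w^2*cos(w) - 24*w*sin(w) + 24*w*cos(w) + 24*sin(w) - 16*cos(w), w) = 2*(w - 2)^3*sin(w) + C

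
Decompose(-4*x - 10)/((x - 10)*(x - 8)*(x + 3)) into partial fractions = 2/(143*(x + 3)) + 21/(11*(x - 8)) - 25/(13*(x - 10))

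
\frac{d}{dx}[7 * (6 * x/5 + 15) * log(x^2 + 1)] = (42*x^2*log(x^2 + 1) + 84*x^2 + 1050*x + 42*log(x^2 + 1))/(5*x^2 + 5)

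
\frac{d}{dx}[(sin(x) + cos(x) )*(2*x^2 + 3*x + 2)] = 2*sqrt(2)*x^2*cos(x + pi/4) + x*sin(x) + 7*x*cos(x) + sin(x) + 5*cos(x)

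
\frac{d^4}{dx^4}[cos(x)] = cos(x)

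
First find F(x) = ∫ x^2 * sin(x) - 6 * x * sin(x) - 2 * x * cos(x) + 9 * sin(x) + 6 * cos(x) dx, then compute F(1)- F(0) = 9 - 4*cos(1)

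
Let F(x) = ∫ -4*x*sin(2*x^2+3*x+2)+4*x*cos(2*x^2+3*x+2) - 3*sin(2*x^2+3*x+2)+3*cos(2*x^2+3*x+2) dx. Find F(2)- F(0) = cos(16) - sin(2) + sin(16) - cos(2)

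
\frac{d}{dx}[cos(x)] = -sin(x)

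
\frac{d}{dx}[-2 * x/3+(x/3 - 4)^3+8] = x^2/9 - 8*x/3 + 46/3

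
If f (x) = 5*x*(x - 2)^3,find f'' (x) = 60*x^2 - 180*x + 120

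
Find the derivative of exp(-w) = -exp(-w)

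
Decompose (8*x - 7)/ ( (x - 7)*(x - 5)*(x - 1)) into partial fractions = 1/(24*(x - 1)) - 33/(8*(x - 5)) + 49/(12*(x - 7))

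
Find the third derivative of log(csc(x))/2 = -cos(x)/sin(x)^3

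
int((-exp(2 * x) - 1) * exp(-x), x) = -2*sinh(x) + C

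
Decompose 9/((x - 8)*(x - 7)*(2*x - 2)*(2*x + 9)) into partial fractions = -36/(6325*(2*x + 9)) + 3/(308*(x - 1)) - 3/(92*(x - 7)) + 9/(350*(x - 8))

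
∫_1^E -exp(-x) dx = -exp(-1) + exp(-E)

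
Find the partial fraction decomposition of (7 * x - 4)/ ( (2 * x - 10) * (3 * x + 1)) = 19/(32*(3*x + 1)) + 31/(32*(x - 5))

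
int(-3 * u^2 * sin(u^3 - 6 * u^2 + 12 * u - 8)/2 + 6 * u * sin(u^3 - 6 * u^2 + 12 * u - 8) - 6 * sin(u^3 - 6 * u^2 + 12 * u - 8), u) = cos((u - 2)^3)/2 + C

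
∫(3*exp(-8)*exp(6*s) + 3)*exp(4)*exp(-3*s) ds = 2*sinh(3*s - 4) + C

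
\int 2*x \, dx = x^2 + C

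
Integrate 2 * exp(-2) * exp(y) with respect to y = 2*exp(y - 2) + C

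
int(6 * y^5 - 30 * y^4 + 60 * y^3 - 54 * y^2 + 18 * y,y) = y^6 - 6*y^5 + 15*y^4 - 18*y^3 + 9*y^2 + C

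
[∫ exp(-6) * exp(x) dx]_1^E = -exp(-5) + exp(-6 + E)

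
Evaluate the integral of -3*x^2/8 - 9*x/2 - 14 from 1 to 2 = -173/8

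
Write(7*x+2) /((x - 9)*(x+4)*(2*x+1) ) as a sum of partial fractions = 6/(133*(2*x + 1)) - 2/(7*(x + 4)) + 5/(19*(x - 9))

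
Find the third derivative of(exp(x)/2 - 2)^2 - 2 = 2*exp(2*x) - 2*exp(x)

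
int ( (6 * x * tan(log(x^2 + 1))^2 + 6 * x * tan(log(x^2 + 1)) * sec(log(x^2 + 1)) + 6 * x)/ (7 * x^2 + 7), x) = 3*tan(log(x^2 + 1))/7 + 3/(7*cos(log(x^2 + 1))) + C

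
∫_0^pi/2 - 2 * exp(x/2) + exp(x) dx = -1 + (-2 + exp(pi/4))^2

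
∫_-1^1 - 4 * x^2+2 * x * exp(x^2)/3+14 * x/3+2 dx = 4/3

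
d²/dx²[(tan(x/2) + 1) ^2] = 3*tan(x/2)^4/2 + tan(x/2)^3 + 2*tan(x/2)^2 + tan(x/2) + 1/2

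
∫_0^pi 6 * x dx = 3*pi^2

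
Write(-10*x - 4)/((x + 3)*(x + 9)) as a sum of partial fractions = -43/(3*(x + 9)) + 13/(3*(x + 3))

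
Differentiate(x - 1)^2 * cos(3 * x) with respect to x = -3*x^2*sin(3*x) + 6*x*sin(3*x) + 2*x*cos(3*x) - 3*sin(3*x) - 2*cos(3*x)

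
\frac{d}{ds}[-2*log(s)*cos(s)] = 2*(s*log(s)*sin(s) - cos(s))/s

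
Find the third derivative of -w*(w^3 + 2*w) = -24*w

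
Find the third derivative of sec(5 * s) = 125*(-1 + 6/cos(5*s)^2)*sin(5*s)/cos(5*s)^2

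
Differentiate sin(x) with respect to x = cos(x)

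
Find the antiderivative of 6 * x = 3*x^2 + C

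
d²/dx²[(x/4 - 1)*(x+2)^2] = 3*x/2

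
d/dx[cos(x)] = -sin(x)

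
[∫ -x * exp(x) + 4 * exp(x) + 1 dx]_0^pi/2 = (-1 + exp(pi/2))*(5 - pi/2)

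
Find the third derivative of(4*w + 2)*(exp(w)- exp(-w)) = (4*w*exp(2*w) + 4*w + 14*exp(2*w) - 10)*exp(-w)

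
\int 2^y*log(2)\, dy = 2^y + C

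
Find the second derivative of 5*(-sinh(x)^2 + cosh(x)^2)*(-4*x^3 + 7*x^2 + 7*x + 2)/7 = 10 - 120*x/7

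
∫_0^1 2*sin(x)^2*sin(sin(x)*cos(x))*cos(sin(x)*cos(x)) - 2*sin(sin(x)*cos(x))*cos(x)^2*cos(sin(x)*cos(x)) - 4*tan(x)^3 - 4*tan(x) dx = -2*tan(1)^2 - 1/2 + cos(sin(2))/2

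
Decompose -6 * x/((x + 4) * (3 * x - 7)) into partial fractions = -42/(19*(3*x - 7)) - 24/(19*(x + 4))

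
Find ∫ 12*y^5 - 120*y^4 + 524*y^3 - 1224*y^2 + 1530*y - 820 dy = 2*y^6 - 24*y^5 + 131*y^4 - 408*y^3 + 765*y^2 - 820*y + C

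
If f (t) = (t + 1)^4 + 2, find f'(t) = 4*t^3 + 12*t^2 + 12*t + 4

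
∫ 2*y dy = y^2 + C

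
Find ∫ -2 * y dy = -y^2 + C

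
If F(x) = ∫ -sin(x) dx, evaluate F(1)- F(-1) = 0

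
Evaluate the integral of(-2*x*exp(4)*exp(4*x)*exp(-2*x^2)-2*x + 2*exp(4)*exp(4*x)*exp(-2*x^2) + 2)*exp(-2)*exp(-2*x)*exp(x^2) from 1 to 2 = -exp(3) - exp(-2) + exp(-3) + exp(2)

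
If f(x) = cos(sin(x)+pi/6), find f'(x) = -sin(sin(x) + pi/6)*cos(x)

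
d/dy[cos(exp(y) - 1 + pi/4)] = -exp(y)*sin(exp(y) - 1 + pi/4)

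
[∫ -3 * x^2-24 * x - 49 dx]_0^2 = -154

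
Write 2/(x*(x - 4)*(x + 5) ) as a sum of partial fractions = 2/(45*(x + 5)) + 1/(18*(x - 4)) - 1/(10*x)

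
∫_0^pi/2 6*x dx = 3*pi^2/4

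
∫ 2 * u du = u^2 + C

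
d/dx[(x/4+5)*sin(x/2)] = x*cos(x/2)/8 + sin(x/2)/4 + 5*cos(x/2)/2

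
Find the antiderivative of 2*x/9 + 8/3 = x^2/9 + 8*x/3 + C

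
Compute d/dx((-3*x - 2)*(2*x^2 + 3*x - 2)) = -18*x^2 - 26*x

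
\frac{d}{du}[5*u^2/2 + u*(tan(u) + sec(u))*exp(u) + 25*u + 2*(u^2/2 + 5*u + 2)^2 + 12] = 2*u^3 + 30*u^2 + sqrt(2)*u*exp(u)*sin(u + pi/4)/cos(u)^2 + u*exp(u)*tan(u) + u*exp(u)/cos(u)^2 + 113*u + exp(u)*tan(u) + exp(u)/cos(u) + 65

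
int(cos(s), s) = sin(s) + C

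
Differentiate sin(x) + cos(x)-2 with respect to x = -sin(x) + cos(x)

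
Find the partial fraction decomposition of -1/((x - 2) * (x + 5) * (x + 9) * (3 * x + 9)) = 1/(792*(x + 9)) - 1/(168*(x + 5)) + 1/(180*(x + 3)) - 1/(1155*(x - 2))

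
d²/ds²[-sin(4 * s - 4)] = 16*sin(4*s - 4)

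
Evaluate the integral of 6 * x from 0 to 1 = 3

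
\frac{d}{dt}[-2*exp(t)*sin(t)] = -2*sqrt(2)*exp(t)*sin(t + pi/4)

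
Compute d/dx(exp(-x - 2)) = -exp(-x - 2)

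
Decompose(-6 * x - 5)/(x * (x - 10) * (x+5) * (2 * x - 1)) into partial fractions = 64/(209*(2*x - 1)) - 1/(33*(x + 5)) - 13/(570*(x - 10)) - 1/(10*x)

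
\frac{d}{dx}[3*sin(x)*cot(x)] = -3*sin(x)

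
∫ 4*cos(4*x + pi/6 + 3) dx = sin(4*x + pi/6 + 3) + C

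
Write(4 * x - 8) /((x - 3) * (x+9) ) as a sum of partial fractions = 11/(3*(x + 9)) + 1/(3*(x - 3))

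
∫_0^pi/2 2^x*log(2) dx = -1 + 2^(pi/2)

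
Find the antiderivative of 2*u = u^2 + C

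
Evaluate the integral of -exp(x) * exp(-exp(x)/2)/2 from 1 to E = -exp(-E/2) + exp(-exp(E)/2)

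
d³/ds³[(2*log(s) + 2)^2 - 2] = (16*log(s) - 8)/s^3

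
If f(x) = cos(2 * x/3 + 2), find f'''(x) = 8*sin(2*x/3 + 2)/27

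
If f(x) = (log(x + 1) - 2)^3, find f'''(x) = (6*log(x + 1)^2 - 42*log(x + 1) + 66)/(x^3 + 3*x^2 + 3*x + 1)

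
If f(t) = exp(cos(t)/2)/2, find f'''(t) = (-sin(t)^2 + 6*cos(t) + 4)*exp(cos(t)/2)*sin(t)/16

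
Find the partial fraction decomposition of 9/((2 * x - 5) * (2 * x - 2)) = 3/(2*x - 5) - 3/(2*(x - 1))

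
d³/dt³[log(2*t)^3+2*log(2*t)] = (6*log(t)^2 - 18*log(t) + 12*log(2)*log(t) - 18*log(2) + 6*log(2)^2 + 10)/t^3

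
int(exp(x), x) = exp(x) + C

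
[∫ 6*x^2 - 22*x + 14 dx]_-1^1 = 32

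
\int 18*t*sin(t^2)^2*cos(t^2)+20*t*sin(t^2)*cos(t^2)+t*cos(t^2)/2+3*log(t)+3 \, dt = 3*t*log(t) + 3*sin(t^2)^3 + 5*sin(t^2)^2 + sin(t^2)/4 + C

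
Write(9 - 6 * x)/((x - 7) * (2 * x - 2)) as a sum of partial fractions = -1/(4*(x - 1)) - 11/(4*(x - 7))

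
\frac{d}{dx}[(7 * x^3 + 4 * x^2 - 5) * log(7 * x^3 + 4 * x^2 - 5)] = 21*x^2*log(7*x^3 + 4*x^2 - 5) + 21*x^2 + 8*x*log(7*x^3 + 4*x^2 - 5) + 8*x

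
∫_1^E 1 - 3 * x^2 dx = E - exp(3)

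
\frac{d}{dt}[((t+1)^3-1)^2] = 6*t^5 + 30*t^4 + 60*t^3 + 54*t^2 + 18*t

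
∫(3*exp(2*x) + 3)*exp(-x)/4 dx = 3*sinh(x)/2 + C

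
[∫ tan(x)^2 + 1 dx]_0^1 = tan(1)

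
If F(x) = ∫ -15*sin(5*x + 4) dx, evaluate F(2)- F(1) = 3*cos(14) - 3*cos(9)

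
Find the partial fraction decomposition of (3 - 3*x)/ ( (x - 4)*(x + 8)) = -9/(4*(x + 8)) - 3/(4*(x - 4))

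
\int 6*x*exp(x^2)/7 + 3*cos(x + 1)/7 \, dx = 3*exp(x^2)/7 + 3*sin(x + 1)/7 + C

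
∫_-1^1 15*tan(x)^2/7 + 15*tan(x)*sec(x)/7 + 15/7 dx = 30*tan(1)/7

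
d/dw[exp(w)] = exp(w)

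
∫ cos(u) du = sin(u) + C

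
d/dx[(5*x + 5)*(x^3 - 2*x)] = 20*x^3 + 15*x^2 - 20*x - 10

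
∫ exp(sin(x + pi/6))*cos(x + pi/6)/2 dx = exp(sin(x + pi/6))/2 + C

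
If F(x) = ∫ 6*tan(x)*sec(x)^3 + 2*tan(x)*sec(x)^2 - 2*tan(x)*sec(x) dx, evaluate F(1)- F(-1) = 0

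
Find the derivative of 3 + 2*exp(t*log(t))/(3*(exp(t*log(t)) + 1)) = (2*exp(t*log(t))*log(t) + 2*exp(t*log(t)))/(3*exp(2*t*log(t)) + 6*exp(t*log(t)) + 3)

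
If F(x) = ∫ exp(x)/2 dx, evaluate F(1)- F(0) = -1/2 + E/2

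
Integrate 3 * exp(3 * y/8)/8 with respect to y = exp(3*y/8) + C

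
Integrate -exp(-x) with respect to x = exp(-x) + C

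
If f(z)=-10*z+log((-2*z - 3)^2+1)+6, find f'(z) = (-20*z^2 - 56*z - 44)/(2*z^2 + 6*z + 5)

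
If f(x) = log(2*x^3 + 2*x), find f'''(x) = (6*x^6 - 6*x^4 + 6*x^2 + 2)/(x^9 + 3*x^7 + 3*x^5 + x^3)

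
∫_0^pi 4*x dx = 2*pi^2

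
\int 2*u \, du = u^2 + C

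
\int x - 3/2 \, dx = x^2/2 - 3*x/2 + C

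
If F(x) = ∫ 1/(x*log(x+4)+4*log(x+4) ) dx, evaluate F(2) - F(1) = -log(log(5)) + log(log(6))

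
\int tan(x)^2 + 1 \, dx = tan(x) + C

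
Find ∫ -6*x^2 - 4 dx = -2*x^3 - 4*x + C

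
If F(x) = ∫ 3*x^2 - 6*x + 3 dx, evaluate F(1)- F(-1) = 8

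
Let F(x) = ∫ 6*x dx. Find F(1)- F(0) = 3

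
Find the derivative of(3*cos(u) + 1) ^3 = 9*(9*sin(u)^2 - 6*cos(u) - 10)*sin(u)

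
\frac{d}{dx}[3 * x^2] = 6*x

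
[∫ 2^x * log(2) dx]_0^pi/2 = -1 + 2^(pi/2)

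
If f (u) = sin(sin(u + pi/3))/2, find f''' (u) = 3*sin(u + pi/3)*sin(sin(u + pi/3))*cos(u + pi/3)/2 - cos(u + pi/3)^3*cos(sin(u + pi/3))/2 - cos(u + pi/3)*cos(sin(u + pi/3))/2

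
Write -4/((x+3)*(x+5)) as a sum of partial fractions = 2/(x + 5) - 2/(x + 3)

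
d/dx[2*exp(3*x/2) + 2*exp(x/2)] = 3*exp(3*x/2) + exp(x/2)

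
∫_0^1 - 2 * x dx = -1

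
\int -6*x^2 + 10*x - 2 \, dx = -2*x^3 + 5*x^2 - 2*x + C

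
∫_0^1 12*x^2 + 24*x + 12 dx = 28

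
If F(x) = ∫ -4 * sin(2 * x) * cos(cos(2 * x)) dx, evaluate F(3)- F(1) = -2*sin(cos(2)) + 2*sin(cos(6))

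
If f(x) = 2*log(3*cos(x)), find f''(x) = -2/cos(x)^2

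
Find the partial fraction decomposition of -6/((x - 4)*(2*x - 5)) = 4/(2*x - 5) - 2/(x - 4)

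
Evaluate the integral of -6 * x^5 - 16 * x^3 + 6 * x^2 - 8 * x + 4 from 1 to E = -(2*E + exp(3))^2 + 3 + 4*E + 2*exp(3)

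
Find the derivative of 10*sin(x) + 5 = 10*cos(x)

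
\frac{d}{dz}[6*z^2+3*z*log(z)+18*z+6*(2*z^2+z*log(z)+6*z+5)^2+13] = 96*z^3 + 72*z^2*log(z) + 456*z^2 + 12*z*log(z)^2 + 156*z*log(z) + 756*z + 63*log(z) + 441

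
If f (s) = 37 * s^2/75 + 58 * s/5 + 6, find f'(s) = 74*s/75 + 58/5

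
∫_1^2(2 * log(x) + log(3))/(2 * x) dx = log(2)*log(6)/2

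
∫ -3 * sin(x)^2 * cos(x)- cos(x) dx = -sin(x)^3 - sin(x) + C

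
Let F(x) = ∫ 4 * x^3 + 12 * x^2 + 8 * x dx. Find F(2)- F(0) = 64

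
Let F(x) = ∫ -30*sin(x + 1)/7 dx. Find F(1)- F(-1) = -30/7 + 30*cos(2)/7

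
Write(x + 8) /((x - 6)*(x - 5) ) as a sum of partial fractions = -13/(x - 5) + 14/(x - 6)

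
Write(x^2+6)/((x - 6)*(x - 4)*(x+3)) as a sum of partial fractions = 5/(21*(x + 3)) - 11/(7*(x - 4)) + 7/(3*(x - 6))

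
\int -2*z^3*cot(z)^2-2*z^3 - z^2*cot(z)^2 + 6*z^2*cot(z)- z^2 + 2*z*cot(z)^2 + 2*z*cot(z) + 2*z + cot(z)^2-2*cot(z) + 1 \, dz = (2*z^3 + z^2 - 2*z - 1)*cot(z) + C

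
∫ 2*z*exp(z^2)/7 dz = exp(z^2)/7 + C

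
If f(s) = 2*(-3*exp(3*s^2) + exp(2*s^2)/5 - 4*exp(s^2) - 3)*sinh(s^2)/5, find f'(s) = -4*s*(45*exp(3*s^2)*sinh(s^2) + 15*exp(3*s^2)*cosh(s^2) - 2*exp(2*s^2)*sinh(s^2) - exp(2*s^2)*cosh(s^2) + 20*exp(s^2)*sinh(s^2) + 20*exp(s^2)*cosh(s^2) + 15*cosh(s^2))/25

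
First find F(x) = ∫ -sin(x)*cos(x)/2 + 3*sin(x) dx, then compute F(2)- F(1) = -(-3 + cos(1)/2)^2 + (-3 + cos(2)/2)^2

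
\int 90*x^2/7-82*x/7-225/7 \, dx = 30*x^3/7 - 41*x^2/7 - 225*x/7 + C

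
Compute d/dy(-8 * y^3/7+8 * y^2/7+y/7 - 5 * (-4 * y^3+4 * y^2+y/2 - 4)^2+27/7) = -480*y^5 + 800*y^4 - 240*y^3 - 3804*y^2/7 + 4477*y/14 + 141/7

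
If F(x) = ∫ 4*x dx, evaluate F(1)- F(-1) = 0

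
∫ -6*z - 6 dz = -3*z^2 - 6*z + C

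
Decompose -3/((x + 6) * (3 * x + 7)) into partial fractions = -9/(11*(3*x + 7)) + 3/(11*(x + 6))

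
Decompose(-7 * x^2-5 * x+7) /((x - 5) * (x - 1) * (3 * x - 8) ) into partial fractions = 101/(7*(3*x - 8)) - 1/(4*(x - 1)) - 193/(28*(x - 5))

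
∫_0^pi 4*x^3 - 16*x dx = -16 + (-2 + pi)^2*(2 + pi)^2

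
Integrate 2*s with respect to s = s^2 + C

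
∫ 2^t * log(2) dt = 2^t + C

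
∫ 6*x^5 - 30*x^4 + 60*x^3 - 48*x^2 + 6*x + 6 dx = x^6 - 6*x^5 + 15*x^4 - 16*x^3 + 3*x^2 + 6*x + C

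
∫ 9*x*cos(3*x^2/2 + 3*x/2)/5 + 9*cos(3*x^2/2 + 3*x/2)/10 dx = 3*sin(3*x*(x + 1)/2)/5 + C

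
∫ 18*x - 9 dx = 9*x^2 - 9*x + C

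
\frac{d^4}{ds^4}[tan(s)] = 24*tan(s)^5 + 40*tan(s)^3 + 16*tan(s)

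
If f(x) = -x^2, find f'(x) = -2*x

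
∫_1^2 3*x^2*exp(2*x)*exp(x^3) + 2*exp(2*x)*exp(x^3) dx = -exp(3) + exp(12)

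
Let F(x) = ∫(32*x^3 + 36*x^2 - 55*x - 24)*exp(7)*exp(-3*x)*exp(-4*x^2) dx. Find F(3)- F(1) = -38*exp(-38)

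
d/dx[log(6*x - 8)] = 3/(3*x - 4)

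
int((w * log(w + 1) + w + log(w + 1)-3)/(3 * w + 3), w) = (w - 3)*log(w + 1)/3 + C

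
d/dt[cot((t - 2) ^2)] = 2*(2 - t)/sin(t^2 - 4*t + 4)^2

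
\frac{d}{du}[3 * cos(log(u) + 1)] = -3*sin(log(u) + 1)/u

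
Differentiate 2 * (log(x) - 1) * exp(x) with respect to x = (2*x*exp(x)*log(x) - 2*x*exp(x) + 2*exp(x))/x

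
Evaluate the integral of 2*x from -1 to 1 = 0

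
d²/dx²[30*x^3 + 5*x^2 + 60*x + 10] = 180*x + 10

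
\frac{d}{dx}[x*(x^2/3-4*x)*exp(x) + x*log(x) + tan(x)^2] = x^3*exp(x)/3 - 3*x^2*exp(x) - 8*x*exp(x) + log(x) + 2*sin(x)/cos(x)^3 + 1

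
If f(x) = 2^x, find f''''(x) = 2^x*log(2)^4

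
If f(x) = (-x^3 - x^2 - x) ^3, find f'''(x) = -504*x^6 - 1008*x^5 - 1260*x^4 - 840*x^3 - 360*x^2 - 72*x - 6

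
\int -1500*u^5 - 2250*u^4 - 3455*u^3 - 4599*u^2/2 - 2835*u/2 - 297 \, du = -250*u^6 - 450*u^5 - 3455*u^4/4 - 1533*u^3/2 - 2835*u^2/4 - 297*u + C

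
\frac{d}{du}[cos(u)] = -sin(u)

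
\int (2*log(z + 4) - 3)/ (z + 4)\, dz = (log(z + 4) - 3)*log(z + 4) + C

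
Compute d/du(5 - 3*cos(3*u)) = 9*sin(3*u)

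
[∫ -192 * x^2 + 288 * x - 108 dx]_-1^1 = -344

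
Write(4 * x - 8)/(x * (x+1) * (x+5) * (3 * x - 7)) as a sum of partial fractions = 9/(385*(3*x - 7)) + 7/(110*(x + 5)) - 3/(10*(x + 1)) + 8/(35*x)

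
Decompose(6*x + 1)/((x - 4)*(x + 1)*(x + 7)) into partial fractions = -41/(66*(x + 7)) + 1/(6*(x + 1)) + 5/(11*(x - 4))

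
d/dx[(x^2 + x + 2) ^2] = 4*x^3 + 6*x^2 + 10*x + 4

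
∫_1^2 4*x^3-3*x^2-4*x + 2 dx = 4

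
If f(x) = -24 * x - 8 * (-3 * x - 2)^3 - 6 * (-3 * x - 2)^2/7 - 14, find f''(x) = 1296*x + 5940/7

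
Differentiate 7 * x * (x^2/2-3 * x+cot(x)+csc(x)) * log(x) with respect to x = 21*x^2*log(x)/2 + 7*x^2/2 - 7*x*log(x)*cot(x)^2 - 7*x*log(x)*cot(x)*csc(x) - 49*x*log(x) - 21*x + 7*log(x)*cot(x) + 7*log(x)*csc(x) + 7*cot(x) + 7*csc(x)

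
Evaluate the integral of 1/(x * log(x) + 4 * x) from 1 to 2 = -log(2) + log(log(2)/2 + 2)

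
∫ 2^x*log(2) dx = 2^x + C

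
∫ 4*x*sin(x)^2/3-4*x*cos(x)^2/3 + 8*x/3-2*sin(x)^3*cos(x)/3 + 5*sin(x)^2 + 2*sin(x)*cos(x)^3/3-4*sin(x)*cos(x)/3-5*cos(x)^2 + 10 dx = 10*x + (4*x - sin(2*x))^2/12 - 5*sin(2*x)/2 + C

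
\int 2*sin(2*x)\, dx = -cos(2*x) + C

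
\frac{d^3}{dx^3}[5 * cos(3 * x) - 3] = 135*sin(3*x)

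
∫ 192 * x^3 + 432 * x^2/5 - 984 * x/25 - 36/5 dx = 48*x^4 + 144*x^3/5 - 492*x^2/25 - 36*x/5 + C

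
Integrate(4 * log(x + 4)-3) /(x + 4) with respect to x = (2*log(x + 4) - 3)*log(x + 4) + C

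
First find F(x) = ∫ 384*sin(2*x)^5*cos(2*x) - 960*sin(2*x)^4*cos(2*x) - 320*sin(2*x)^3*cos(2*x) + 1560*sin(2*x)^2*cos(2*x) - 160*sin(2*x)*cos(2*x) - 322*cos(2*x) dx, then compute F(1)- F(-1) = -52*sin(2) - 12*sin(10) - 70*sin(6)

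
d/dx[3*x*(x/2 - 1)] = 3*x - 3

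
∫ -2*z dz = -z^2 + C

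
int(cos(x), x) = sin(x) + C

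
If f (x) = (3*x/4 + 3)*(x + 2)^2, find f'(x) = 9*x^2/4 + 12*x + 15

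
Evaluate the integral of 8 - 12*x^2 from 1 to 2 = -20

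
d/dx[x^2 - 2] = 2*x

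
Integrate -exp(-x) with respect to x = exp(-x) + C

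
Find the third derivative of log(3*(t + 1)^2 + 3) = (4*t^3 + 12*t^2 - 8)/(t^6 + 6*t^5 + 18*t^4 + 32*t^3 + 36*t^2 + 24*t + 8)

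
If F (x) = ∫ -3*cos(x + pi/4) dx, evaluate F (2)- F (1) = -3*sin(pi/4 + 2) + 3*sin(pi/4 + 1)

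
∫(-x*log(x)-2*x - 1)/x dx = -(x + 1)*(log(x) + 1) + C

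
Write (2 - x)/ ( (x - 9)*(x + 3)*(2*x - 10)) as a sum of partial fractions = 5/(192*(x + 3)) + 3/(64*(x - 5)) - 7/(96*(x - 9))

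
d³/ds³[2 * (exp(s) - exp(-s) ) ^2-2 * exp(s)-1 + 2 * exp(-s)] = (16*exp(4*s) - 2*exp(3*s) - 2*exp(s) - 16)*exp(-2*s)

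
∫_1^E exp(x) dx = -E + exp(E)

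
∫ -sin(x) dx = cos(x) + C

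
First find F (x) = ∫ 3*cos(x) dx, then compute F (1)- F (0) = 3*sin(1)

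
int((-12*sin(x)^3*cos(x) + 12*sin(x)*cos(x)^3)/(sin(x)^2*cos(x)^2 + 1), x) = 6*log(9/8 - cos(4*x)/8) + C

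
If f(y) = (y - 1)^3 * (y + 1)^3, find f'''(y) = 120*y^3 - 72*y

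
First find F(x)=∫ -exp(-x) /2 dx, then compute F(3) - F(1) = -exp(-1)/2 + exp(-3)/2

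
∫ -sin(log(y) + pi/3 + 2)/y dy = cos(log(y) + pi/3 + 2) + C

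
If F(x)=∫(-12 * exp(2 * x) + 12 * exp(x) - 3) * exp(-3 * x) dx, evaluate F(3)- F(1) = (-2 + exp(-3))^3 - (-2 + exp(-1))^3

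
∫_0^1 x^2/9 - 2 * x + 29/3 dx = 235/27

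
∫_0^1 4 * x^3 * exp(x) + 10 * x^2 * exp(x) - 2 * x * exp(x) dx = 2 + 2*E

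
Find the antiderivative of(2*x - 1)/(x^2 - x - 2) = log(-3*x^2 + 3*x + 6) + C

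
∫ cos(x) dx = sin(x) + C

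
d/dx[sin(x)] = cos(x)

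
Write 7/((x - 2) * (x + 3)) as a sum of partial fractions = -7/(5*(x + 3)) + 7/(5*(x - 2))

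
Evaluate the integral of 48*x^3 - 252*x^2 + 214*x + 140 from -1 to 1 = 112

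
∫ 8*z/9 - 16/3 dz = 4*z^2/9 - 16*z/3 + C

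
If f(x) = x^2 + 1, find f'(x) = 2*x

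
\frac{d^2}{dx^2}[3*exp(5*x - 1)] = 75*exp(5*x - 1)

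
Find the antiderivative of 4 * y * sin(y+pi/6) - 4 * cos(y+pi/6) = -4*y*cos(y + pi/6) + C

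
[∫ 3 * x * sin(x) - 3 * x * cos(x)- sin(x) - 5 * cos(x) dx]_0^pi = 4 + 3*pi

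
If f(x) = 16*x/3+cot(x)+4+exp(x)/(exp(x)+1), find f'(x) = (-3*exp(2*x)*cot(x)^2 + 13*exp(2*x) - 6*exp(x)*cot(x)^2 + 29*exp(x) - 3*cot(x)^2 + 13)/(3*exp(2*x) + 6*exp(x) + 3)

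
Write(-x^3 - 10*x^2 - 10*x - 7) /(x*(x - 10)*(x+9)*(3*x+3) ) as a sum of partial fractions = -1/(2052*(x + 9)) - 1/(44*(x + 1)) - 2107/(6270*(x - 10)) + 7/(270*x)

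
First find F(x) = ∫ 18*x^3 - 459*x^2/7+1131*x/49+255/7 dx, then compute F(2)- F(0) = 792/49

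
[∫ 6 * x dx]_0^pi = 3*pi^2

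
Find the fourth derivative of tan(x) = 24*tan(x)^5 + 40*tan(x)^3 + 16*tan(x)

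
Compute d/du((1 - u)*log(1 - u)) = -log(1 - u) - 1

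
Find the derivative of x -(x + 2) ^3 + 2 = -3*x^2 - 12*x - 11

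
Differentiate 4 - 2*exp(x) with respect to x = -2*exp(x)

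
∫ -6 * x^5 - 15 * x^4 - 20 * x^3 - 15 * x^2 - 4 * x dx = -x^6 - 3*x^5 - 5*x^4 - 5*x^3 - 2*x^2 + C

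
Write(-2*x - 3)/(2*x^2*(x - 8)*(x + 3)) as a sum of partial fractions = -1/(66*(x + 3)) - 19/(1408*(x - 8)) + 11/(384*x) + 1/(16*x^2)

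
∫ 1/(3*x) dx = log(x)/3 + C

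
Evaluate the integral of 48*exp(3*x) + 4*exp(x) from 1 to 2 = -16*exp(3) - 4*E + 4*exp(2) + 16*exp(6)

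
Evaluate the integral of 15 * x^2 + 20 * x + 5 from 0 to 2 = 90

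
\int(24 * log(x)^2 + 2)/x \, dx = 8*log(x)^3 + 2*log(x) + C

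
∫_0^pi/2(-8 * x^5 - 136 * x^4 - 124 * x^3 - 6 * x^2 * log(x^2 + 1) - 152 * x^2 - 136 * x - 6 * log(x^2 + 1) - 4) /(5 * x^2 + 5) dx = (-2 - 3*pi/5)*(-pi + log(1 + pi^2/4) + pi^3/24 + 4 + 7*pi^2/4) + 8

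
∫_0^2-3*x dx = -6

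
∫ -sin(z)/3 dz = cos(z)/3 + C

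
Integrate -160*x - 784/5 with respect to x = -80*x^2 - 784*x/5 + C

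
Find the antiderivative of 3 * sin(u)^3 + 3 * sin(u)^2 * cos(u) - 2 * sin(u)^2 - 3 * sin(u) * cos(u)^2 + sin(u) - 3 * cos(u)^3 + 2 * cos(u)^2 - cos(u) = sin(2*u) - 5*sqrt(2)*sin(u + pi/4)/2 + sqrt(2)*cos(3*u + pi/4)/2 + C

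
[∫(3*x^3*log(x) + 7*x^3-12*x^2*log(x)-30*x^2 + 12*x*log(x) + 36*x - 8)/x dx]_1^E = 3*(-2 + E)^3 + 2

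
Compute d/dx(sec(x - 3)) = tan(x - 3)*sec(x - 3)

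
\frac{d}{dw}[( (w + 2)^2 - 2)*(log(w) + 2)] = (2*w^2*log(w) + 5*w^2 + 4*w*log(w) + 12*w + 2)/w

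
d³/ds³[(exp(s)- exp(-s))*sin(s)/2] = sqrt(2)*(exp(2*s)*cos(s + pi/4) - sin(s + pi/4))*exp(-s)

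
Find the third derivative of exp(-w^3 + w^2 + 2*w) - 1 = -27*w^6*exp(-w^3 + w^2 + 2*w) + 54*w^5*exp(-w^3 + w^2 + 2*w) + 18*w^4*exp(-w^3 + w^2 + 2*w) - 10*w^3*exp(-w^3 + w^2 + 2*w) - 66*w^2*exp(-w^3 + w^2 + 2*w) + 14*exp(-w^3 + w^2 + 2*w)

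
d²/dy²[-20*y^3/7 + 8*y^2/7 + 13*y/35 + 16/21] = 16/7 - 120*y/7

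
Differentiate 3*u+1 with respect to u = 3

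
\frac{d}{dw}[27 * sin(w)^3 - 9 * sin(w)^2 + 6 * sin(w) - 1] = 3*(-6*sin(w) - 27*cos(w)^2 + 29)*cos(w)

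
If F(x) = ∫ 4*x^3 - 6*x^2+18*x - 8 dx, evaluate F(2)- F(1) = 20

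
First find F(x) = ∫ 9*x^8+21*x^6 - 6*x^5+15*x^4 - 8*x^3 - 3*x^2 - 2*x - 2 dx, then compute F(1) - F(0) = 0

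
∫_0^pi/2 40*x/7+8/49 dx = 4*pi/49 + 5*pi^2/7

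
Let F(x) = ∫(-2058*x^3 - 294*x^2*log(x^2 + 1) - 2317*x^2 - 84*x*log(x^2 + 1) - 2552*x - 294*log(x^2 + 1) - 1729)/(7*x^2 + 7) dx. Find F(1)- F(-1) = -3*(log(2) + 13)^2 + 3*(-1 + log(2))^2 + 10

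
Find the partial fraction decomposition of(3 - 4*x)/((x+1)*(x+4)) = -19/(3*(x + 4)) + 7/(3*(x + 1))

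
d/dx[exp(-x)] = -exp(-x)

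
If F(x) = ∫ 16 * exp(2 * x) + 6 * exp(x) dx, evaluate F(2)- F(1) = -6*E - 2*exp(2) + 8*exp(4)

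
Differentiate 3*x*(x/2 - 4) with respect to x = 3*x - 12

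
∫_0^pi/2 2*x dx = pi^2/4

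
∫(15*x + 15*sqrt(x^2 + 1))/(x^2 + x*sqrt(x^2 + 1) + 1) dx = 15*log(x + sqrt(x^2 + 1)) + C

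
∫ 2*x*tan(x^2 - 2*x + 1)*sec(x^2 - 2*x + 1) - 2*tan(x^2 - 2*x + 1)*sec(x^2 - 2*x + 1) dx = sec((x - 1)^2) + C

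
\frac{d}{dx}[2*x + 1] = 2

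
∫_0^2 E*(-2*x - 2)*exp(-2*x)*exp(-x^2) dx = -E + exp(-7)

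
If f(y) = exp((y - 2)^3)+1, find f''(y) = 9*y^4*exp(y^3 - 6*y^2 + 12*y - 8) - 72*y^3*exp(y^3 - 6*y^2 + 12*y - 8) + 216*y^2*exp(y^3 - 6*y^2 + 12*y - 8) - 282*y*exp(y^3 - 6*y^2 + 12*y - 8) + 132*exp(y^3 - 6*y^2 + 12*y - 8)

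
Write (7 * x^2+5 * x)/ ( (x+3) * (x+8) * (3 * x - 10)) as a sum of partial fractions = 25/(19*(3*x - 10)) + 12/(5*(x + 8)) - 48/(95*(x + 3))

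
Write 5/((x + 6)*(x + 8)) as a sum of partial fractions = -5/(2*(x + 8)) + 5/(2*(x + 6))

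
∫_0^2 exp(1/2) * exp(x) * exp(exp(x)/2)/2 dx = -E + exp(1/2 + exp(2)/2)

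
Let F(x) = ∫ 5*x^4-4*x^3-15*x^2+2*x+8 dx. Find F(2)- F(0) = -4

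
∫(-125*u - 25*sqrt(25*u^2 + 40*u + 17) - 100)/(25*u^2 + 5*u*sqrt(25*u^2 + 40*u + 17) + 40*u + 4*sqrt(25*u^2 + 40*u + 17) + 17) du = -5*log(5*u + sqrt((5*u + 4)^2 + 1) + 4) + C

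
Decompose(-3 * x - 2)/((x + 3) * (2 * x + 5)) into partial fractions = 11/(2*x + 5) - 7/(x + 3)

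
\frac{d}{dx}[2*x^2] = 4*x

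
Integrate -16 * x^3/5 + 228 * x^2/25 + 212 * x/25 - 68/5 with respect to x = -4*x^4/5 + 76*x^3/25 + 106*x^2/25 - 68*x/5 + C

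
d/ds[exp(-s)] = -exp(-s)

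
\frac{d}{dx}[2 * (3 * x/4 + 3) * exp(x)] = 3*x*exp(x)/2 + 15*exp(x)/2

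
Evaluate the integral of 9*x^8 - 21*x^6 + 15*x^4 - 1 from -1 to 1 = 0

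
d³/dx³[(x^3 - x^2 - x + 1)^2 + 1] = 120*x^3 - 120*x^2 - 24*x + 24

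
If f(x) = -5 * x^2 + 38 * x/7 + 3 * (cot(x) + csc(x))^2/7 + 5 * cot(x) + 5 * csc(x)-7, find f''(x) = -10 - 5/sin(x) - 6*cos(x)/(7*sin(x)^2) - 24/(7*sin(x)^2) + 10*cos(x)/sin(x)^3 + 10/sin(x)^3 + 36*cos(x)/(7*sin(x)^4) + 36/(7*sin(x)^4)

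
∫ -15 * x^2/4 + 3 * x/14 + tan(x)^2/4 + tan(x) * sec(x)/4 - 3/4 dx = -5*x^3/4 + 3*x^2/28 - x + tan(x)/4 + sec(x)/4 + C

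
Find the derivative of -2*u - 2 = -2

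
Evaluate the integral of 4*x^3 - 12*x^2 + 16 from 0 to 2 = 16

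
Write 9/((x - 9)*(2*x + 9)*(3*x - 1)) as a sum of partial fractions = -81/(754*(3*x - 1)) + 4/(87*(2*x + 9)) + 1/(78*(x - 9))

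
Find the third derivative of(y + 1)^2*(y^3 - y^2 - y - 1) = 60*y^2 + 24*y - 12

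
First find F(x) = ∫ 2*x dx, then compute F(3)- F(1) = 8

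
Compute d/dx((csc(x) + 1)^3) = -3*(sin(x) + 1)^2*cos(x)/sin(x)^4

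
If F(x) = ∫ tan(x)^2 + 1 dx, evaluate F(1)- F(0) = tan(1)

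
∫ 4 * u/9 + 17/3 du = 2*u^2/9 + 17*u/3 + C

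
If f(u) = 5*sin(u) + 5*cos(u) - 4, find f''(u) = -5*sin(u) - 5*cos(u)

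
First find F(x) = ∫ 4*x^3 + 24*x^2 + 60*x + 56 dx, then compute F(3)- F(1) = 640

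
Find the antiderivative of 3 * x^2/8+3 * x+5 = x^3/8 + 3*x^2/2 + 5*x + C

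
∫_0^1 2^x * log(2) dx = 1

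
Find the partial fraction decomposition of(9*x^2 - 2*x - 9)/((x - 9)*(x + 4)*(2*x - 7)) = -377/(165*(2*x - 7)) + 11/(15*(x + 4)) + 54/(11*(x - 9))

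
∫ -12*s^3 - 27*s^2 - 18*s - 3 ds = -3*s^4 - 9*s^3 - 9*s^2 - 3*s + C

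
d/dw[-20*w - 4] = -20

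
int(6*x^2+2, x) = 2*x^3 + 2*x + C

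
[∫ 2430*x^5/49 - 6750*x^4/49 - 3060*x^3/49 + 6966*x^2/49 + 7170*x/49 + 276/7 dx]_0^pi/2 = -15*pi^2/7 - 6*pi - 720/49 + 9*pi^3/14 + 5*(-9*pi^3/56 + 12/7 + 3*pi/2 + 15*pi^2/28)^2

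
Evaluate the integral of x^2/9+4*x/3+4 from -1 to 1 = 218/27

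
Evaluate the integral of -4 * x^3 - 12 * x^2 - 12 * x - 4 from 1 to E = 16 - (-E - 1)^4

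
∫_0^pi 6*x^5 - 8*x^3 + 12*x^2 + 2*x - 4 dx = -4 + (-pi + 2 + pi^3)^2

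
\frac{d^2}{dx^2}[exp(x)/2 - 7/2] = exp(x)/2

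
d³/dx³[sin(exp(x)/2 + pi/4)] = -exp(3*x)*cos(exp(x)/2 + pi/4)/8 - 3*exp(2*x)*sin(exp(x)/2 + pi/4)/4 + exp(x)*cos(exp(x)/2 + pi/4)/2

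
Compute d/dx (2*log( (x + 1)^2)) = 4/(x + 1)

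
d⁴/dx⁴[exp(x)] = exp(x)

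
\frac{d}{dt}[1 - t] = -1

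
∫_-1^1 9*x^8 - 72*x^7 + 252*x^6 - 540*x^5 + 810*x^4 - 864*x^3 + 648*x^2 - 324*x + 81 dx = 992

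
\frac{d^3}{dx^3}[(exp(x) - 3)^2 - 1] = 8*exp(2*x) - 6*exp(x)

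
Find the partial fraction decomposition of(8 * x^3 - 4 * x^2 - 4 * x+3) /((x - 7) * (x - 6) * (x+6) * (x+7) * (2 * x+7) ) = -400/(931*(2*x + 7)) - 2909/(1274*(x + 7)) + 123/(52*(x + 6)) - 521/(988*(x - 6)) + 841/(1274*(x - 7))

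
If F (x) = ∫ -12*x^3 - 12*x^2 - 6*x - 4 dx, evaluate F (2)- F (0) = -100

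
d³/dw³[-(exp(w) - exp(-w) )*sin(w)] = 2*sqrt(2)*(-exp(2*w)*cos(w + pi/4) + sin(w + pi/4))*exp(-w)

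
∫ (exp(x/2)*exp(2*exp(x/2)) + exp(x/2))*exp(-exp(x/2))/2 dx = 2*sinh(exp(x/2)) + C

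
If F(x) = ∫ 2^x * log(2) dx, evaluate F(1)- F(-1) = 3/2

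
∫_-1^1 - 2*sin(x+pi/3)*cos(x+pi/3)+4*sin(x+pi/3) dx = sqrt(3)*(4 - cos(1))*sin(1)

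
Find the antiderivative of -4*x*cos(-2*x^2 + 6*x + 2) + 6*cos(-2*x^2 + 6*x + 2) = sin(-2*x^2 + 6*x + 2) + C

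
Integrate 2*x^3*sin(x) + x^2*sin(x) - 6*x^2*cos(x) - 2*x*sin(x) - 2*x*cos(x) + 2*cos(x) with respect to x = x*(-2*x^2 - x + 2)*cos(x) + C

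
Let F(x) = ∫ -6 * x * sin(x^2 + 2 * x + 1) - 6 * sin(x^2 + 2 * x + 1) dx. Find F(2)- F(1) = 3*cos(9) - 3*cos(4)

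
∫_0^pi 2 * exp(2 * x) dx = -1 + exp(2*pi)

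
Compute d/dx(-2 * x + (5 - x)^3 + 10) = -3*x^2 + 30*x - 77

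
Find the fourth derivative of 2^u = 2^u*log(2)^4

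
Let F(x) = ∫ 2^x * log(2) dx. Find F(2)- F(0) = 3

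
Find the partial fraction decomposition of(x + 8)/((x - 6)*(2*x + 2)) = -1/(2*(x + 1)) + 1/(x - 6)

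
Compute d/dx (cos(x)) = -sin(x)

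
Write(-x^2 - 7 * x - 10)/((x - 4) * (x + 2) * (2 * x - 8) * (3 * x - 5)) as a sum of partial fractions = -30/(49*(3*x - 5)) + 10/(49*(x - 4)) - 9/(14*(x - 4)^2)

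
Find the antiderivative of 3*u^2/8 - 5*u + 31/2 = u^3/8 - 5*u^2/2 + 31*u/2 + C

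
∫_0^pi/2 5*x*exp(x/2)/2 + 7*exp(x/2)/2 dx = 3 + (-3 + 5*pi/2)*exp(pi/4)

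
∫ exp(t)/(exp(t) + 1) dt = log(2*exp(t) + 2) + C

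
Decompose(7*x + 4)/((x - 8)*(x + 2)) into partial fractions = 1/(x + 2) + 6/(x - 8)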